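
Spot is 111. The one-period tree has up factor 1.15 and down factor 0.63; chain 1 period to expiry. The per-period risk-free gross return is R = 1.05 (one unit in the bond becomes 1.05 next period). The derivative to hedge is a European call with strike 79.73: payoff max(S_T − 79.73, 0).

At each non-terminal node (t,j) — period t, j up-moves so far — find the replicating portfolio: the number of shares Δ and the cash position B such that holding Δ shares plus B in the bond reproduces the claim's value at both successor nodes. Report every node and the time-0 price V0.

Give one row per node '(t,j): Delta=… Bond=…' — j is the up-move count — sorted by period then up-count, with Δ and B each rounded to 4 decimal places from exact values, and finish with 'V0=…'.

(0,0): Delta=0.8302 Bond=-55.2923
V0=36.8615

Risk-neutral probability p* = (R−d)/(u−d) = (1.05−0.63)/(1.15−0.63) = 0.8077.
Terminal values V(1,·): V(1,0)=0.0000, V(1,1)=47.9200
(0,0): S=111.0000. Δ = (V_up−V_dn)/(S_up−S_dn) = (47.9200−0.0000)/(127.6500−69.9300) = 0.8302. V = [p*·47.9200 + (1−p*)·0.0000]/1.05 = 36.8615. B = V − Δ·S = -55.2923.
The time-0 hedge costs 36.8615, which is the no-arbitrage price.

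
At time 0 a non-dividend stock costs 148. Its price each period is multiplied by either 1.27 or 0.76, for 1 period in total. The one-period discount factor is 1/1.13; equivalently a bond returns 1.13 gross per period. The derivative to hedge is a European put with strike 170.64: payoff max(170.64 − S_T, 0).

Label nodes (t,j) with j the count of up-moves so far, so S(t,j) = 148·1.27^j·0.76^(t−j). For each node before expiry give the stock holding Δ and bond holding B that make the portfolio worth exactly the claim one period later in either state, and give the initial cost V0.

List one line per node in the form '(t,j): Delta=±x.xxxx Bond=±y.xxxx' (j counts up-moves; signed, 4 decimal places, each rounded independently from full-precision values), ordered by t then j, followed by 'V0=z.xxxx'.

(0,0): Delta=-0.7705 Bond=128.1680
V0=14.1288

Since d<R<u, set p* = (R−d)/(u−d) = 0.7255; price each node as the discounted p*-expectation of its children.
Terminal payoffs: V(1,0)=58.1600, V(1,1)=0.0000
  t=0,j=0: stock 148.0000 → up 187.9600 (V=0.0000), down 112.4800 (V=58.1600). Price 14.1288; hedge Δ=-0.7705, bond B=128.1680.
Check: Δ(0,0)·S0 + B(0,0) = 14.1288 = V0.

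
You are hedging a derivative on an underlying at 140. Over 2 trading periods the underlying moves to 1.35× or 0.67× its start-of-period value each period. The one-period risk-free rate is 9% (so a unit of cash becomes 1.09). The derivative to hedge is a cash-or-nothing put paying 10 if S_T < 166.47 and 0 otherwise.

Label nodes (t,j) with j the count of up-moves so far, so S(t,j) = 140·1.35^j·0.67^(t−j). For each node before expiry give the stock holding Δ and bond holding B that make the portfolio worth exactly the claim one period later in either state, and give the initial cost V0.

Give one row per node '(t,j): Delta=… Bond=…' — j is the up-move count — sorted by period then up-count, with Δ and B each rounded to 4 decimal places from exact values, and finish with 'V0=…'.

(0,0): Delta=-0.0595 Bond=13.5390
(1,0): Delta=0.0000 Bond=9.1743
(1,1): Delta=-0.0778 Bond=18.2137
V0=5.2059

Since d<R<u, set p* = (R−d)/(u−d) = 0.6176; price each node as the discounted p*-expectation of its children.
Terminal values V(2,·): V(2,0)=10.0000, V(2,1)=10.0000, V(2,2)=0.0000
(1,0): S=93.8000. Δ = (V_up−V_dn)/(S_up−S_dn) = (10.0000−10.0000)/(126.6300−62.8460) = 0.0000. V = [p*·10.0000 + (1−p*)·10.0000]/1.09 = 9.1743. B = V − Δ·S = 9.1743.
(1,1): S=189.0000. Δ = (V_up−V_dn)/(S_up−S_dn) = (0.0000−10.0000)/(255.1500−126.6300) = -0.0778. V = [p*·0.0000 + (1−p*)·10.0000]/1.09 = 3.5078. B = V − Δ·S = 18.2137.
(0,0): S=140.0000. Δ = (V_up−V_dn)/(S_up−S_dn) = (3.5078−9.1743)/(189.0000−93.8000) = -0.0595. V = [p*·3.5078 + (1−p*)·9.1743]/1.09 = 5.2059. B = V − Δ·S = 13.5390.
Check: Δ(0,0)·S0 + B(0,0) = 5.2059 = V0.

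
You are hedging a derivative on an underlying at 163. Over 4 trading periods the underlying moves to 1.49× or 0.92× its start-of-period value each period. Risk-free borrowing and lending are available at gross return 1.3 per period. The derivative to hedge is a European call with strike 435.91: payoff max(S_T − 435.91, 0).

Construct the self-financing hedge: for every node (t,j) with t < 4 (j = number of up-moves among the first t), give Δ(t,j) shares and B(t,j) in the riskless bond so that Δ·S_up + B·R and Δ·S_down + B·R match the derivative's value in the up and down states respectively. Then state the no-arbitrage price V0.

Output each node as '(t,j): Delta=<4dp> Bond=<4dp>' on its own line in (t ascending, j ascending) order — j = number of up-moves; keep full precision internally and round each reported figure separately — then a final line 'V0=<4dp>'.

The replicating-portfolio and risk-neutral prices coincide; use p* = (1.3−0.92)/(1.49−0.92) = 0.6667 for the latter.
Terminal values V(4,·): V(4,0)=0.0000, V(4,1)=0.0000, V(4,2)=0.0000, V(4,3)=60.1500, V(4,4)=367.4916
  t=3,j=0: stock 126.9261 → up 189.1200 (V=0.0000), down 116.7721 (V=0.0000). Price 0.0000; hedge Δ=0.0000, bond B=0.0000.
  t=3,j=1: stock 205.5652 → up 306.2921 (V=0.0000), down 189.1200 (V=0.0000). Price 0.0000; hedge Δ=0.0000, bond B=0.0000.
  t=3,j=2: stock 332.9262 → up 496.0600 (V=60.1500), down 306.2921 (V=0.0000). Price 30.8462; hedge Δ=0.3170, bond B=-74.6802.
  t=3,j=3: stock 539.1957 → up 803.4016 (V=367.4916), down 496.0600 (V=60.1500). Price 203.8803; hedge Δ=1.0000, bond B=-335.3154.
  t=2,j=0: stock 137.9632 → up 205.5652 (V=0.0000), down 126.9261 (V=0.0000). Price 0.0000; hedge Δ=0.0000, bond B=0.0000.
  t=2,j=1: stock 223.4404 → up 332.9262 (V=30.8462), down 205.5652 (V=0.0000). Price 15.8185; hedge Δ=0.2422, bond B=-38.2975.
  t=2,j=2: stock 361.8763 → up 539.1957 (V=203.8803), down 332.9262 (V=30.8462). Price 112.4633; hedge Δ=0.8389, bond B=-191.1054.
  t=1,j=0: stock 149.9600 → up 223.4404 (V=15.8185), down 137.9632 (V=0.0000). Price 8.1121; hedge Δ=0.1851, bond B=-19.6398.
  t=1,j=1: stock 242.8700 → up 361.8763 (V=112.4633), down 223.4404 (V=15.8185). Price 61.7295; hedge Δ=0.6981, bond B=-107.8226.
  t=0,j=0: stock 163.0000 → up 242.8700 (V=61.7295), down 149.9600 (V=8.1121). Price 33.7362; hedge Δ=0.5771, bond B=-60.3295.
The time-0 hedge costs 33.7362, which is the no-arbitrage price.

(0,0): Delta=0.5771 Bond=-60.3295
(1,0): Delta=0.1851 Bond=-19.6398
(1,1): Delta=0.6981 Bond=-107.8226
(2,0): Delta=0.0000 Bond=0.0000
(2,1): Delta=0.2422 Bond=-38.2975
(2,2): Delta=0.8389 Bond=-191.1054
(3,0): Delta=0.0000 Bond=0.0000
(3,1): Delta=0.0000 Bond=0.0000
(3,2): Delta=0.3170 Bond=-74.6802
(3,3): Delta=1.0000 Bond=-335.3154
V0=33.7362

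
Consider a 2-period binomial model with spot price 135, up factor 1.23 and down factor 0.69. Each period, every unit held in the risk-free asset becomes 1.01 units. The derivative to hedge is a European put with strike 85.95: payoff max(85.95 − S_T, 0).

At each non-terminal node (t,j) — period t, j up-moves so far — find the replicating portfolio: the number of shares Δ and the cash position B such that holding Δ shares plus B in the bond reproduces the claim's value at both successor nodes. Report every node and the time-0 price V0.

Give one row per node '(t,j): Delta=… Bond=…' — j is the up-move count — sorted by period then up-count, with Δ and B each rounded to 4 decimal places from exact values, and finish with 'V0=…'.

No-arbitrage ⇒ martingale measure with p* = (R−d)/(u−d) = 0.5926.
Payoff layer (t=2): V(2,0)=21.6765, V(2,1)=0.0000, V(2,2)=0.0000
  t=1,j=0: stock 93.1500 → up 114.5745 (V=0.0000), down 64.2735 (V=21.6765). Price 8.7437; hedge Δ=-0.4309, bond B=48.8854.
  t=1,j=1: stock 166.0500 → up 204.2415 (V=0.0000), down 114.5745 (V=0.0000). Price 0.0000; hedge Δ=0.0000, bond B=0.0000.
  t=0,j=0: stock 135.0000 → up 166.0500 (V=0.0000), down 93.1500 (V=8.7437). Price 3.5270; hedge Δ=-0.1199, bond B=19.7191.
Root portfolio cost Δ·135+B reproduces V0=3.5270.

(0,0): Delta=-0.1199 Bond=19.7191
(1,0): Delta=-0.4309 Bond=48.8854
(1,1): Delta=0.0000 Bond=0.0000
V0=3.5270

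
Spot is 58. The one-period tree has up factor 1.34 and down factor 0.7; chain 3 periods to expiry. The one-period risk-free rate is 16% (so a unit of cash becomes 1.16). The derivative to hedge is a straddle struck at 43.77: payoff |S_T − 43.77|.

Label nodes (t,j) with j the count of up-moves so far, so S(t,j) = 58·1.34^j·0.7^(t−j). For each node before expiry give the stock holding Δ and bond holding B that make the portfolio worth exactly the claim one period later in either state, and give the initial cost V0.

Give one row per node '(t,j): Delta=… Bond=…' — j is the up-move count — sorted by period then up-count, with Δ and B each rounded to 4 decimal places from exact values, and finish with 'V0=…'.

(0,0): Delta=0.8503 Bond=-17.4368
(1,0): Delta=0.3893 Bond=-1.5103
(1,1): Delta=0.9446 Bond=-27.5505
(2,0): Delta=-1.0000 Bond=37.7328
(2,1): Delta=0.6733 Bond=-17.2025
(2,2): Delta=1.0000 Bond=-37.7328
V0=31.8819

No-arbitrage ⇒ martingale measure with p* = (R−d)/(u−d) = 0.7187.
Terminal values V(3,·): V(3,0)=23.8760, V(3,1)=5.6872, V(3,2)=29.1314, V(3,3)=95.7840
(2,0): S=28.4200. Δ = (V_up−V_dn)/(S_up−S_dn) = (5.6872−23.8760)/(38.0828−19.8940) = -1.0000. V = [p*·5.6872 + (1−p*)·23.8760]/1.16 = 9.3128. B = V − Δ·S = 37.7328.
(2,1): S=54.4040. Δ = (V_up−V_dn)/(S_up−S_dn) = (29.1314−5.6872)/(72.9014−38.0828) = 0.6733. V = [p*·29.1314 + (1−p*)·5.6872]/1.16 = 19.4290. B = V − Δ·S = -17.2025.
(2,2): S=104.1448. Δ = (V_up−V_dn)/(S_up−S_dn) = (95.7840−29.1314)/(139.5540−72.9014) = 1.0000. V = [p*·95.7840 + (1−p*)·29.1314]/1.16 = 66.4120. B = V − Δ·S = -37.7328.
(1,0): S=40.6000. Δ = (V_up−V_dn)/(S_up−S_dn) = (19.4290−9.3128)/(54.4040−28.4200) = 0.3893. V = [p*·19.4290 + (1−p*)·9.3128]/1.16 = 14.2964. B = V − Δ·S = -1.5103.
(1,1): S=77.7200. Δ = (V_up−V_dn)/(S_up−S_dn) = (66.4120−19.4290)/(104.1448−54.4040) = 0.9446. V = [p*·66.4120 + (1−p*)·19.4290]/1.16 = 45.8604. B = V − Δ·S = -27.5505.
(0,0): S=58.0000. Δ = (V_up−V_dn)/(S_up−S_dn) = (45.8604−14.2964)/(77.7200−40.6000) = 0.8503. V = [p*·45.8604 + (1−p*)·14.2964]/1.16 = 31.8819. B = V − Δ·S = -17.4368.
Self-financing check: at every node Δ·S+B equals the discounted successor values.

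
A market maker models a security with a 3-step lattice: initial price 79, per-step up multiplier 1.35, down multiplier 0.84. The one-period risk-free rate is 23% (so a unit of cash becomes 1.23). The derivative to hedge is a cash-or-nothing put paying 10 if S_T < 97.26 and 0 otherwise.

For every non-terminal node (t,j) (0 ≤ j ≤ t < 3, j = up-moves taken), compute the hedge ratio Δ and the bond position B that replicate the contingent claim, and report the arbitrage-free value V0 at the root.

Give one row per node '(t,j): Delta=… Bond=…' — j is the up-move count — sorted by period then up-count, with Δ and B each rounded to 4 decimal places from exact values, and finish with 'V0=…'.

Under the risk-neutral measure, an up-move has probability p* = (R−d)/(u−d) = 0.7647 and values discount at R = 1.23.
At expiry t=3: V(3,0)=10.0000, V(3,1)=10.0000, V(3,2)=0.0000, V(3,3)=0.0000
  t=2,j=0: stock 55.7424 → up 75.2522 (V=10.0000), down 46.8236 (V=10.0000). Price 8.1301; hedge Δ=0.0000, bond B=8.1301.
  t=2,j=1: stock 89.5860 → up 120.9411 (V=0.0000), down 75.2522 (V=10.0000). Price 1.9130; hedge Δ=-0.2189, bond B=21.5208.
  t=2,j=2: stock 143.9775 → up 194.3696 (V=0.0000), down 120.9411 (V=0.0000). Price 0.0000; hedge Δ=0.0000, bond B=0.0000.
  t=1,j=0: stock 66.3600 → up 89.5860 (V=1.9130), down 55.7424 (V=8.1301). Price 2.7446; hedge Δ=-0.1837, bond B=14.9350.
  t=1,j=1: stock 106.6500 → up 143.9775 (V=0.0000), down 89.5860 (V=1.9130). Price 0.3659; hedge Δ=-0.0352, bond B=4.1168.
  t=0,j=0: stock 79.0000 → up 106.6500 (V=0.3659), down 66.3600 (V=2.7446). Price 0.7525; hedge Δ=-0.0590, bond B=5.4165.
The time-0 hedge costs 0.7525, which is the no-arbitrage price.

(0,0): Delta=-0.0590 Bond=5.4165
(1,0): Delta=-0.1837 Bond=14.9350
(1,1): Delta=-0.0352 Bond=4.1168
(2,0): Delta=0.0000 Bond=8.1301
(2,1): Delta=-0.2189 Bond=21.5208
(2,2): Delta=0.0000 Bond=0.0000
V0=0.7525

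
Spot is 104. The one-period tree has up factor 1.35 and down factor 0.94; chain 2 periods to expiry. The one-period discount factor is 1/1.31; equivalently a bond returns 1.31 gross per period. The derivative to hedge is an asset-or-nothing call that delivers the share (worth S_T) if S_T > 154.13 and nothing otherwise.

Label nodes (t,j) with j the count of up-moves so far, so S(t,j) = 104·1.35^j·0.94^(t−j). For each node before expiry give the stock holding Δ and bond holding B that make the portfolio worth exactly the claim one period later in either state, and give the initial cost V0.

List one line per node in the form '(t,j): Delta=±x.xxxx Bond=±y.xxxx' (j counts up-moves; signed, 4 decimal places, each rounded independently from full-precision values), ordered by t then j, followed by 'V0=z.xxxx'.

Under the risk-neutral measure, an up-move has probability p* = (R−d)/(u−d) = 0.9024 and values discount at R = 1.31.
Payoff layer (t=2): V(2,0)=0.0000, V(2,1)=0.0000, V(2,2)=189.5400
Node (1,0) S=97.7600: V=(p*·0.0000+(1−p*)·0.0000)/1.31=0.0000; Δ=(0.0000−0.0000)/(131.9760−91.8944)=0.0000; B=V−Δ·S=0.0000
Node (1,1) S=140.4000: V=(p*·189.5400+(1−p*)·0.0000)/1.31=130.5712; Δ=(189.5400−0.0000)/(189.5400−131.9760)=3.2927; B=V−Δ·S=-331.7215
Node (0,0) S=104.0000: V=(p*·130.5712+(1−p*)·0.0000)/1.31=89.9485; Δ=(130.5712−0.0000)/(140.4000−97.7600)=3.0622; B=V−Δ·S=-228.5179
Self-financing check: at every node Δ·S+B equals the discounted successor values.

(0,0): Delta=3.0622 Bond=-228.5179
(1,0): Delta=0.0000 Bond=0.0000
(1,1): Delta=3.2927 Bond=-331.7215
V0=89.9485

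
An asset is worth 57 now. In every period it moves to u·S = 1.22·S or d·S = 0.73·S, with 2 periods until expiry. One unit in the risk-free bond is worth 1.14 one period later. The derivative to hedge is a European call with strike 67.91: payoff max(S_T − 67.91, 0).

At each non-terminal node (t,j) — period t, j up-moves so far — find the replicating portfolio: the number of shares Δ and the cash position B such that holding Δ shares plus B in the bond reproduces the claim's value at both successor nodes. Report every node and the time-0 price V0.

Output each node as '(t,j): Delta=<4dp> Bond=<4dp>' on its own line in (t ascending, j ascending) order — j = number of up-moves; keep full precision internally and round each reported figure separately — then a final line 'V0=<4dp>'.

(0,0): Delta=0.4449 Bond=-16.2379
(1,0): Delta=0.0000 Bond=0.0000
(1,1): Delta=0.4968 Bond=-22.1232
V0=9.1199

Under the risk-neutral measure, an up-move has probability p* = (R−d)/(u−d) = 0.8367 and values discount at R = 1.14.
Terminal values V(2,·): V(2,0)=0.0000, V(2,1)=0.0000, V(2,2)=16.9288
Node (1,0) S=41.6100: V=(p*·0.0000+(1−p*)·0.0000)/1.14=0.0000; Δ=(0.0000−0.0000)/(50.7642−30.3753)=0.0000; B=V−Δ·S=0.0000
Node (1,1) S=69.5400: V=(p*·16.9288+(1−p*)·0.0000)/1.14=12.4254; Δ=(16.9288−0.0000)/(84.8388−50.7642)=0.4968; B=V−Δ·S=-22.1232
Node (0,0) S=57.0000: V=(p*·12.4254+(1−p*)·0.0000)/1.14=9.1199; Δ=(12.4254−0.0000)/(69.5400−41.6100)=0.4449; B=V−Δ·S=-16.2379
Self-financing check: at every node Δ·S+B equals the discounted successor values.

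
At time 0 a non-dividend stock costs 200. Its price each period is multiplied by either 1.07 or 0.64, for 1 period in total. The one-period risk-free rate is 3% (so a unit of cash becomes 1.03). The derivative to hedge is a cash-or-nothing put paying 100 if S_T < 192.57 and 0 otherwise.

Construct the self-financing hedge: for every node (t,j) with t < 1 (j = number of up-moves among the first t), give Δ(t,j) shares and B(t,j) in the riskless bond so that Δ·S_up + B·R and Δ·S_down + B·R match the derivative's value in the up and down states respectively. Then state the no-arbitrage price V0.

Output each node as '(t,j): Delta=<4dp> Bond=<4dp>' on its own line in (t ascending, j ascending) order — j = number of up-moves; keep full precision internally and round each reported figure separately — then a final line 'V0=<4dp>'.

(0,0): Delta=-1.1628 Bond=241.5895
V0=9.0314

The replicating-portfolio and risk-neutral prices coincide; use p* = (1.03−0.64)/(1.07−0.64) = 0.9070 for the latter.
Terminal values V(1,·): V(1,0)=100.0000, V(1,1)=0.0000
Node (0,0) S=200.0000: V=(p*·0.0000+(1−p*)·100.0000)/1.03=9.0314; Δ=(0.0000−100.0000)/(214.0000−128.0000)=-1.1628; B=V−Δ·S=241.5895
The time-0 hedge costs 9.0314, which is the no-arbitrage price.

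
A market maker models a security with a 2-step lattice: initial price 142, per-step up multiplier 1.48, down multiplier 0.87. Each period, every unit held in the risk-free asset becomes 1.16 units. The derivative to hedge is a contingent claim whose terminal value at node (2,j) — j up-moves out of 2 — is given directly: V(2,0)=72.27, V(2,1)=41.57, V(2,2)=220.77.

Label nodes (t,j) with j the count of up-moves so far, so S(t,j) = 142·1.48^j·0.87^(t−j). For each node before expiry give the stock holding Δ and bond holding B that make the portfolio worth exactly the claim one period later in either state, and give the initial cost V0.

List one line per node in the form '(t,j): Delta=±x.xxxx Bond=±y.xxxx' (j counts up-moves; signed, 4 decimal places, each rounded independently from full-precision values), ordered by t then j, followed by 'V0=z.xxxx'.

Under the risk-neutral measure, an up-move has probability p* = (R−d)/(u−d) = 0.4754 and values discount at R = 1.16.
Terminal payoffs: V(2,0)=72.2700, V(2,1)=41.5700, V(2,2)=220.7700
(1,0): S=123.5400. Δ = (V_up−V_dn)/(S_up−S_dn) = (41.5700−72.2700)/(182.8392−107.4798) = -0.4074. V = [p*·41.5700 + (1−p*)·72.2700]/1.16 = 49.7198. B = V − Δ·S = 100.0476.
(1,1): S=210.1600. Δ = (V_up−V_dn)/(S_up−S_dn) = (220.7700−41.5700)/(311.0368−182.8392) = 1.3978. V = [p*·220.7700 + (1−p*)·41.5700]/1.16 = 109.2788. B = V − Δ·S = -184.4917.
(0,0): S=142.0000. Δ = (V_up−V_dn)/(S_up−S_dn) = (109.2788−49.7198)/(210.1600−123.5400) = 0.6876. V = [p*·109.2788 + (1−p*)·49.7198]/1.16 = 67.2713. B = V − Δ·S = -30.3665.
Each (Δ,B) replicates both successor values, so the strategy is self-financing and V0 is arbitrage-free.

(0,0): Delta=0.6876 Bond=-30.3665
(1,0): Delta=-0.4074 Bond=100.0476
(1,1): Delta=1.3978 Bond=-184.4917
V0=67.2713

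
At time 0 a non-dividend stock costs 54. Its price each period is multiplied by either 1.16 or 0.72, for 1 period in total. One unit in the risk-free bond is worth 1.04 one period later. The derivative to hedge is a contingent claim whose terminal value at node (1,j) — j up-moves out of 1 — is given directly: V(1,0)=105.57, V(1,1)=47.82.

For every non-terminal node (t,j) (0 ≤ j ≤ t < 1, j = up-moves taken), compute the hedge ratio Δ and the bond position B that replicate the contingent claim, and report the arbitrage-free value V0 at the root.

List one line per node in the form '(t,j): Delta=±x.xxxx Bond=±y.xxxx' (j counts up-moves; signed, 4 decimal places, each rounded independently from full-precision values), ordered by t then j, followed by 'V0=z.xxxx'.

(0,0): Delta=-2.4306 Bond=192.3750
V0=61.1250

No-arbitrage ⇒ martingale measure with p* = (R−d)/(u−d) = 0.7273.
At expiry t=1: V(1,0)=105.5700, V(1,1)=47.8200
  t=0,j=0: stock 54.0000 → up 62.6400 (V=47.8200), down 38.8800 (V=105.5700). Price 61.1250; hedge Δ=-2.4306, bond B=192.3750.
Root portfolio cost Δ·54+B reproduces V0=61.1250.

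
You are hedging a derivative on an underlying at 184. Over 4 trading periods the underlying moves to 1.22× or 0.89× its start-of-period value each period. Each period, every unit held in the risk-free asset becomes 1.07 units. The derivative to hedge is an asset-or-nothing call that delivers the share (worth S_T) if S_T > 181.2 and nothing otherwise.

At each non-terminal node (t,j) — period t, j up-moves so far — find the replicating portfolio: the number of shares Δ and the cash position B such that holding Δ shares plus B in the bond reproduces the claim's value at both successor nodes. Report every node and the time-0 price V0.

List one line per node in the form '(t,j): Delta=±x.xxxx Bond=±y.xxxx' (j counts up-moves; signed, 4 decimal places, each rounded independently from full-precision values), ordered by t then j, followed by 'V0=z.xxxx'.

(0,0): Delta=1.6652 Bond=-150.9013
(1,0): Delta=2.1254 Bond=-236.8144
(1,1): Delta=1.3855 Bond=-98.6727
(2,0): Delta=2.2992 Bond=-278.7306
(2,1): Delta=2.0197 Bond=-232.2755
(2,2): Delta=1.0000 Bond=0.0000
(3,0): Delta=0.0000 Bond=0.0000
(3,1): Delta=3.6970 Bond=-546.7764
(3,2): Delta=1.0000 Bond=0.0000
(3,3): Delta=1.0000 Bond=0.0000
V0=155.5024

Under the risk-neutral measure, an up-move has probability p* = (R−d)/(u−d) = 0.5455 and values discount at R = 1.07.
Terminal values V(4,·): V(4,0)=0.0000, V(4,1)=0.0000, V(4,2)=216.9289, V(4,3)=297.3633, V(4,4)=407.6216
Node (3,0) S=129.7143: V=(p*·0.0000+(1−p*)·0.0000)/1.07=0.0000; Δ=(0.0000−0.0000)/(158.2514−115.4457)=0.0000; B=V−Δ·S=0.0000
Node (3,1) S=177.8106: V=(p*·216.9289+(1−p*)·0.0000)/1.07=110.5840; Δ=(216.9289−0.0000)/(216.9289−158.2514)=3.6970; B=V−Δ·S=-546.7764
Node (3,2) S=243.7404: V=(p*·297.3633+(1−p*)·216.9289)/1.07=243.7404; Δ=(297.3633−216.9289)/(297.3633−216.9289)=1.0000; B=V−Δ·S=0.0000
Node (3,3) S=334.1160: V=(p*·407.6216+(1−p*)·297.3633)/1.07=334.1160; Δ=(407.6216−297.3633)/(407.6216−297.3633)=1.0000; B=V−Δ·S=0.0000
Node (2,0) S=145.7464: V=(p*·110.5840+(1−p*)·0.0000)/1.07=56.3725; Δ=(110.5840−0.0000)/(177.8106−129.7143)=2.2992; B=V−Δ·S=-278.7306
Node (2,1) S=199.7872: V=(p*·243.7404+(1−p*)·110.5840)/1.07=171.2287; Δ=(243.7404−110.5840)/(243.7404−177.8106)=2.0197; B=V−Δ·S=-232.2755
Node (2,2) S=273.8656: V=(p*·334.1160+(1−p*)·243.7404)/1.07=273.8656; Δ=(334.1160−243.7404)/(334.1160−243.7404)=1.0000; B=V−Δ·S=0.0000
Node (1,0) S=163.7600: V=(p*·171.2287+(1−p*)·56.3725)/1.07=111.2349; Δ=(171.2287−56.3725)/(199.7872−145.7464)=2.1254; B=V−Δ·S=-236.8144
Node (1,1) S=224.4800: V=(p*·273.8656+(1−p*)·171.2287)/1.07=212.3481; Δ=(273.8656−171.2287)/(273.8656−199.7872)=1.3855; B=V−Δ·S=-98.6727
Node (0,0) S=184.0000: V=(p*·212.3481+(1−p*)·111.2349)/1.07=155.5024; Δ=(212.3481−111.2349)/(224.4800−163.7600)=1.6652; B=V−Δ·S=-150.9013
Self-financing check: at every node Δ·S+B equals the discounted successor values.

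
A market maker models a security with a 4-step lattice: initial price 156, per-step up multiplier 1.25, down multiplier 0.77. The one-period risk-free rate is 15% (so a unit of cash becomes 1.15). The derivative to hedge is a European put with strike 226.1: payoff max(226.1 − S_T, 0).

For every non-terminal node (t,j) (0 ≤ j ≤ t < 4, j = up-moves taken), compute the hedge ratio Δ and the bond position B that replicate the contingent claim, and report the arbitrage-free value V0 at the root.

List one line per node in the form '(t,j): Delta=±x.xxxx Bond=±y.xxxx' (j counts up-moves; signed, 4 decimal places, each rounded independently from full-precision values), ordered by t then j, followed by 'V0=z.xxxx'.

Risk-neutral probability p* = (R−d)/(u−d) = (1.15−0.77)/(1.25−0.77) = 0.7917.
Payoff layer (t=4): V(4,0)=171.2613, V(4,1)=137.0761, V(4,2)=81.5806, V(4,3)=0.0000, V(4,4)=0.0000
  t=3,j=0: stock 71.2191 → up 89.0239 (V=137.0761), down 54.8387 (V=171.2613). Price 125.3895; hedge Δ=-1.0000, bond B=196.6087.
  t=3,j=1: stock 115.6155 → up 144.5194 (V=81.5806), down 89.0239 (V=137.0761). Price 80.9932; hedge Δ=-1.0000, bond B=196.6087.
  t=3,j=2: stock 187.6875 → up 234.6094 (V=0.0000), down 144.5194 (V=81.5806). Price 14.7791; hedge Δ=-0.9055, bond B=184.7387.
  t=3,j=3: stock 304.6875 → up 380.8594 (V=0.0000), down 234.6094 (V=0.0000). Price 0.0000; hedge Δ=0.0000, bond B=0.0000.
  t=2,j=0: stock 92.4924 → up 115.6155 (V=80.9932), down 71.2191 (V=125.3895). Price 78.4717; hedge Δ=-1.0000, bond B=170.9641.
  t=2,j=1: stock 150.1500 → up 187.6875 (V=14.7791), down 115.6155 (V=80.9932). Price 24.8467; hedge Δ=-0.9187, bond B=162.7927.
  t=2,j=2: stock 243.7500 → up 304.6875 (V=0.0000), down 187.6875 (V=14.7791). Price 2.6774; hedge Δ=-0.1263, bond B=33.4672.
  t=1,j=0: stock 120.1200 → up 150.1500 (V=24.8467), down 92.4924 (V=78.4717). Price 31.3205; hedge Δ=-0.9301, bond B=143.0392.
  t=1,j=1: stock 195.0000 → up 243.7500 (V=2.6774), down 150.1500 (V=24.8467). Price 6.3443; hedge Δ=-0.2369, bond B=52.5304.
  t=0,j=0: stock 156.0000 → up 195.0000 (V=6.3443), down 120.1200 (V=31.3205). Price 10.0415; hedge Δ=-0.3335, bond B=62.0752.
Each (Δ,B) replicates both successor values, so the strategy is self-financing and V0 is arbitrage-free.

(0,0): Delta=-0.3335 Bond=62.0752
(1,0): Delta=-0.9301 Bond=143.0392
(1,1): Delta=-0.2369 Bond=52.5304
(2,0): Delta=-1.0000 Bond=170.9641
(2,1): Delta=-0.9187 Bond=162.7927
(2,2): Delta=-0.1263 Bond=33.4672
(3,0): Delta=-1.0000 Bond=196.6087
(3,1): Delta=-1.0000 Bond=196.6087
(3,2): Delta=-0.9055 Bond=184.7387
(3,3): Delta=0.0000 Bond=0.0000
V0=10.0415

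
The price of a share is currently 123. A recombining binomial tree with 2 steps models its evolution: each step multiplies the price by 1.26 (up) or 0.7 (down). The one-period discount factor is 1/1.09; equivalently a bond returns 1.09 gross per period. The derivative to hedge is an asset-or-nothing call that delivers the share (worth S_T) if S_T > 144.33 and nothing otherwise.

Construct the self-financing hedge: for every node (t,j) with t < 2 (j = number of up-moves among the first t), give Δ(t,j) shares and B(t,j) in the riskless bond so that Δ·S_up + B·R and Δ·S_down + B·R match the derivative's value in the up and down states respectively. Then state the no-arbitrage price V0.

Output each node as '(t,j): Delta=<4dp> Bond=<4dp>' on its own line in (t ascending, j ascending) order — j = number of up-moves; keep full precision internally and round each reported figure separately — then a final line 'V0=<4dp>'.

Under the risk-neutral measure, an up-move has probability p* = (R−d)/(u−d) = 0.6964 and values discount at R = 1.09.
Payoff layer (t=2): V(2,0)=0.0000, V(2,1)=0.0000, V(2,2)=195.2748
Node (1,0) S=86.1000: V=(p*·0.0000+(1−p*)·0.0000)/1.09=0.0000; Δ=(0.0000−0.0000)/(108.4860−60.2700)=0.0000; B=V−Δ·S=0.0000
Node (1,1) S=154.9800: V=(p*·195.2748+(1−p*)·0.0000)/1.09=124.7660; Δ=(195.2748−0.0000)/(195.2748−108.4860)=2.2500; B=V−Δ·S=-223.9390
Node (0,0) S=123.0000: V=(p*·124.7660+(1−p*)·0.0000)/1.09=79.7162; Δ=(124.7660−0.0000)/(154.9800−86.1000)=1.8114; B=V−Δ·S=-143.0803
Check: Δ(0,0)·S0 + B(0,0) = 79.7162 = V0.

(0,0): Delta=1.8114 Bond=-143.0803
(1,0): Delta=0.0000 Bond=0.0000
(1,1): Delta=2.2500 Bond=-223.9390
V0=79.7162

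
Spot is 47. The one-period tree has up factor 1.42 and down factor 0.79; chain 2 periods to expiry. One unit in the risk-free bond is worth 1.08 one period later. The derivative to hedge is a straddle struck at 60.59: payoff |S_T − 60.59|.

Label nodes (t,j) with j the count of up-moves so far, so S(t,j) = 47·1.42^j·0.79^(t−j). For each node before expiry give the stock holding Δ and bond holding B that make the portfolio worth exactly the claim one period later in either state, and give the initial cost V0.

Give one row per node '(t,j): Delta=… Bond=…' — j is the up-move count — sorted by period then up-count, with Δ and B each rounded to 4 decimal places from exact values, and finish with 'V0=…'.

(0,0): Delta=-0.0160 Bond=18.1156
(1,0): Delta=-1.0000 Bond=56.1019
(1,1): Delta=0.6259 Bond=-23.2716
V0=17.3650

The replicating-portfolio and risk-neutral prices coincide; use p* = (1.08−0.79)/(1.42−0.79) = 0.4603 for the latter.
Terminal payoffs: V(2,0)=31.2573, V(2,1)=7.8654, V(2,2)=34.1808
(1,0): S=37.1300. Δ = (V_up−V_dn)/(S_up−S_dn) = (7.8654−31.2573)/(52.7246−29.3327) = -1.0000. V = [p*·7.8654 + (1−p*)·31.2573]/1.08 = 18.9719. B = V − Δ·S = 56.1019.
(1,1): S=66.7400. Δ = (V_up−V_dn)/(S_up−S_dn) = (34.1808−7.8654)/(94.7708−52.7246) = 0.6259. V = [p*·34.1808 + (1−p*)·7.8654]/1.08 = 18.4989. B = V − Δ·S = -23.2716.
(0,0): S=47.0000. Δ = (V_up−V_dn)/(S_up−S_dn) = (18.4989−18.9719)/(66.7400−37.1300) = -0.0160. V = [p*·18.4989 + (1−p*)·18.9719]/1.08 = 17.3650. B = V − Δ·S = 18.1156.
Self-financing check: at every node Δ·S+B equals the discounted successor values.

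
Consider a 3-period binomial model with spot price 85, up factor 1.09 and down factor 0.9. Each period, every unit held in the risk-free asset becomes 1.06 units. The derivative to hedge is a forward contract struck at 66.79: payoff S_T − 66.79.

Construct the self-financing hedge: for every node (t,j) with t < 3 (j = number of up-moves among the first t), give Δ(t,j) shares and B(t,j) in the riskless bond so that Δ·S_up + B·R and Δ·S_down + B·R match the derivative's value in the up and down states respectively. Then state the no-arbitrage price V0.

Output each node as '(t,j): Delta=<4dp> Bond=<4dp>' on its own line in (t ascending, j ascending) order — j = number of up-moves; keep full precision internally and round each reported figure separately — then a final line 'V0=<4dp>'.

The replicating-portfolio and risk-neutral prices coincide; use p* = (1.06−0.9)/(1.09−0.9) = 0.8421 for the latter.
Payoff layer (t=3): V(3,0)=-4.8250, V(3,1)=8.2565, V(3,2)=24.0997, V(3,3)=43.2875
  t=2,j=0: stock 68.8500 → up 75.0465 (V=8.2565), down 61.9650 (V=-4.8250). Price 5.8406; hedge Δ=1.0000, bond B=-63.0094.
  t=2,j=1: stock 83.3850 → up 90.8897 (V=24.0997), down 75.0465 (V=8.2565). Price 20.3756; hedge Δ=1.0000, bond B=-63.0094.
  t=2,j=2: stock 100.9885 → up 110.0775 (V=43.2875), down 90.8897 (V=24.0997). Price 37.9791; hedge Δ=1.0000, bond B=-63.0094.
  t=1,j=0: stock 76.5000 → up 83.3850 (V=20.3756), down 68.8500 (V=5.8406). Price 17.0571; hedge Δ=1.0000, bond B=-59.4429.
  t=1,j=1: stock 92.6500 → up 100.9885 (V=37.9791), down 83.3850 (V=20.3756). Price 33.2071; hedge Δ=1.0000, bond B=-59.4429.
  t=0,j=0: stock 85.0000 → up 92.6500 (V=33.2071), down 76.5000 (V=17.0571). Price 28.9218; hedge Δ=1.0000, bond B=-56.0782.
Check: Δ(0,0)·S0 + B(0,0) = 28.9218 = V0.

(0,0): Delta=1.0000 Bond=-56.0782
(1,0): Delta=1.0000 Bond=-59.4429
(1,1): Delta=1.0000 Bond=-59.4429
(2,0): Delta=1.0000 Bond=-63.0094
(2,1): Delta=1.0000 Bond=-63.0094
(2,2): Delta=1.0000 Bond=-63.0094
V0=28.9218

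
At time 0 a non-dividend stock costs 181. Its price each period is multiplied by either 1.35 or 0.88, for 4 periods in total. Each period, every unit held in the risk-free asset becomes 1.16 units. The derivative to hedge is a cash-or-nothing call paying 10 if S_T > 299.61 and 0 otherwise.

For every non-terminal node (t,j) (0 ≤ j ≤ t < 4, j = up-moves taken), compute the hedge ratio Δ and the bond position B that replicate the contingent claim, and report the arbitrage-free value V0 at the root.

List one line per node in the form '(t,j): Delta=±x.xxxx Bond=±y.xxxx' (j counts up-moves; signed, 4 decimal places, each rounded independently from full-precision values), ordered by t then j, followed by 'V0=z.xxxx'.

The replicating-portfolio and risk-neutral prices coincide; use p* = (1.16−0.88)/(1.35−0.88) = 0.5957 for the latter.
At expiry t=4: V(4,0)=0.0000, V(4,1)=0.0000, V(4,2)=0.0000, V(4,3)=10.0000, V(4,4)=10.0000
Node (3,0) S=123.3464: V=(p*·0.0000+(1−p*)·0.0000)/1.16=0.0000; Δ=(0.0000−0.0000)/(166.5177−108.5449)=0.0000; B=V−Δ·S=0.0000
Node (3,1) S=189.2246: V=(p*·0.0000+(1−p*)·0.0000)/1.16=0.0000; Δ=(0.0000−0.0000)/(255.4533−166.5177)=0.0000; B=V−Δ·S=0.0000
Node (3,2) S=290.2878: V=(p*·10.0000+(1−p*)·0.0000)/1.16=5.1357; Δ=(10.0000−0.0000)/(391.8885−255.4533)=0.0733; B=V−Δ·S=-16.1409
Node (3,3) S=445.3279: V=(p*·10.0000+(1−p*)·10.0000)/1.16=8.6207; Δ=(10.0000−10.0000)/(601.1926−391.8885)=0.0000; B=V−Δ·S=8.6207
Node (2,0) S=140.1664: V=(p*·0.0000+(1−p*)·0.0000)/1.16=0.0000; Δ=(0.0000−0.0000)/(189.2246−123.3464)=0.0000; B=V−Δ·S=0.0000
Node (2,1) S=215.0280: V=(p*·5.1357+(1−p*)·0.0000)/1.16=2.6376; Δ=(5.1357−0.0000)/(290.2878−189.2246)=0.0508; B=V−Δ·S=-8.2895
Node (2,2) S=329.8725: V=(p*·8.6207+(1−p*)·5.1357)/1.16=6.2171; Δ=(8.6207−5.1357)/(445.3279−290.2878)=0.0225; B=V−Δ·S=-1.1977
Node (1,0) S=159.2800: V=(p*·2.6376+(1−p*)·0.0000)/1.16=1.3546; Δ=(2.6376−0.0000)/(215.0280−140.1664)=0.0352; B=V−Δ·S=-4.2573
Node (1,1) S=244.3500: V=(p*·6.2171+(1−p*)·2.6376)/1.16=4.1121; Δ=(6.2171−2.6376)/(329.8725−215.0280)=0.0312; B=V−Δ·S=-3.5040
Node (0,0) S=181.0000: V=(p*·4.1121+(1−p*)·1.3546)/1.16=2.5839; Δ=(4.1121−1.3546)/(244.3500−159.2800)=0.0324; B=V−Δ·S=-3.2832
Root portfolio cost Δ·181+B reproduces V0=2.5839.

(0,0): Delta=0.0324 Bond=-3.2832
(1,0): Delta=0.0352 Bond=-4.2573
(1,1): Delta=0.0312 Bond=-3.5040
(2,0): Delta=0.0000 Bond=0.0000
(2,1): Delta=0.0508 Bond=-8.2895
(2,2): Delta=0.0225 Bond=-1.1977
(3,0): Delta=0.0000 Bond=0.0000
(3,1): Delta=0.0000 Bond=0.0000
(3,2): Delta=0.0733 Bond=-16.1409
(3,3): Delta=0.0000 Bond=8.6207
V0=2.5839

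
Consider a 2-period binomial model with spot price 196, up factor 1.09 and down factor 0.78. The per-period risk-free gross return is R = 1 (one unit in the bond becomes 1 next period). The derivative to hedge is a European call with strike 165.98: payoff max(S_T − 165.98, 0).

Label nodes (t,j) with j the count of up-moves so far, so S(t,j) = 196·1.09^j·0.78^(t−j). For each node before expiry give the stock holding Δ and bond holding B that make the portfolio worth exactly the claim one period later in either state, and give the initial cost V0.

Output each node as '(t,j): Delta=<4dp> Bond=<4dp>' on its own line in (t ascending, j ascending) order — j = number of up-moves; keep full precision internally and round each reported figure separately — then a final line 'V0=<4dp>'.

Under the risk-neutral measure, an up-move has probability p* = (R−d)/(u−d) = 0.7097 and values discount at R = 1.
At expiry t=2: V(2,0)=0.0000, V(2,1)=0.6592, V(2,2)=66.8876
Node (1,0) S=152.8800: V=(p*·0.6592+(1−p*)·0.0000)/1=0.4678; Δ=(0.6592−0.0000)/(166.6392−119.2464)=0.0139; B=V−Δ·S=-1.6586
Node (1,1) S=213.6400: V=(p*·66.8876+(1−p*)·0.6592)/1=47.6600; Δ=(66.8876−0.6592)/(232.8676−166.6392)=1.0000; B=V−Δ·S=-165.9800
Node (0,0) S=196.0000: V=(p*·47.6600+(1−p*)·0.4678)/1=33.9590; Δ=(47.6600−0.4678)/(213.6400−152.8800)=0.7767; B=V−Δ·S=-118.2738
Each (Δ,B) replicates both successor values, so the strategy is self-financing and V0 is arbitrage-free.

(0,0): Delta=0.7767 Bond=-118.2738
(1,0): Delta=0.0139 Bond=-1.6586
(1,1): Delta=1.0000 Bond=-165.9800
V0=33.9590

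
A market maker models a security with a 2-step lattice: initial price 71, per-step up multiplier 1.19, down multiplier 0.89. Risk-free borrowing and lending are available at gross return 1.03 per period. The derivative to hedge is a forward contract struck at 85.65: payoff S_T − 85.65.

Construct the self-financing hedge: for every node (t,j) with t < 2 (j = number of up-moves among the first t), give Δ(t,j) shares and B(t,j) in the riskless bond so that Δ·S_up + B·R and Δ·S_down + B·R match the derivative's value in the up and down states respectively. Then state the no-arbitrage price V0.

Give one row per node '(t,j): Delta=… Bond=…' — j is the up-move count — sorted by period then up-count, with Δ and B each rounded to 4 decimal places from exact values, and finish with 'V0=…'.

(0,0): Delta=1.0000 Bond=-80.7333
(1,0): Delta=1.0000 Bond=-83.1553
(1,1): Delta=1.0000 Bond=-83.1553
V0=-9.7333

Risk-neutral probability p* = (R−d)/(u−d) = (1.03−0.89)/(1.19−0.89) = 0.4667.
At expiry t=2: V(2,0)=-29.4109, V(2,1)=-10.4539, V(2,2)=14.8931
(1,0): S=63.1900. Δ = (V_up−V_dn)/(S_up−S_dn) = (-10.4539−-29.4109)/(75.1961−56.2391) = 1.0000. V = [p*·-10.4539 + (1−p*)·-29.4109]/1.03 = -19.9653. B = V − Δ·S = -83.1553.
(1,1): S=84.4900. Δ = (V_up−V_dn)/(S_up−S_dn) = (14.8931−-10.4539)/(100.5431−75.1961) = 1.0000. V = [p*·14.8931 + (1−p*)·-10.4539]/1.03 = 1.3347. B = V − Δ·S = -83.1553.
(0,0): S=71.0000. Δ = (V_up−V_dn)/(S_up−S_dn) = (1.3347−-19.9653)/(84.4900−63.1900) = 1.0000. V = [p*·1.3347 + (1−p*)·-19.9653]/1.03 = -9.7333. B = V − Δ·S = -80.7333.
Self-financing check: at every node Δ·S+B equals the discounted successor values.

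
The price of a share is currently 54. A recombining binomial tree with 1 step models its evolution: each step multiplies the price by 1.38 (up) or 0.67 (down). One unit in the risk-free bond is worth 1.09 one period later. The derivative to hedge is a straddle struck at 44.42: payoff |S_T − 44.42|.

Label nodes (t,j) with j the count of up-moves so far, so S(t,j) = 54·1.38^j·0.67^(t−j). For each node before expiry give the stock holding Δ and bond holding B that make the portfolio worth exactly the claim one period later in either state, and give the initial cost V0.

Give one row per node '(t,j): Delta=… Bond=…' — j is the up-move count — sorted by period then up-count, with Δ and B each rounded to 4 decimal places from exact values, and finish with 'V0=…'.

No-arbitrage ⇒ martingale measure with p* = (R−d)/(u−d) = 0.5915.
Terminal values V(1,·): V(1,0)=8.2400, V(1,1)=30.1000
Node (0,0) S=54.0000: V=(p*·30.1000+(1−p*)·8.2400)/1.09=19.4232; Δ=(30.1000−8.2400)/(74.5200−36.1800)=0.5702; B=V−Δ·S=-11.3656
Self-financing check: at every node Δ·S+B equals the discounted successor values.

(0,0): Delta=0.5702 Bond=-11.3656
V0=19.4232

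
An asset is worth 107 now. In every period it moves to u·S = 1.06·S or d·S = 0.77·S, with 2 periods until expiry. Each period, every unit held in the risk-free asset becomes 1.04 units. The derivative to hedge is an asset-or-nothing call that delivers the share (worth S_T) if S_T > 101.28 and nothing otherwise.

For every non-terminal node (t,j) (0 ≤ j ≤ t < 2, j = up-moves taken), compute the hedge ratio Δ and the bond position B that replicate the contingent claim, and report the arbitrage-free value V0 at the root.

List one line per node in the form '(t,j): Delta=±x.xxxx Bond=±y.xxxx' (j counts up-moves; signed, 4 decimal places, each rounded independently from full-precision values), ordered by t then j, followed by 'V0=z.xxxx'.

The replicating-portfolio and risk-neutral prices coincide; use p* = (1.04−0.77)/(1.06−0.77) = 0.9310 for the latter.
Terminal payoffs: V(2,0)=0.0000, V(2,1)=0.0000, V(2,2)=120.2252
(1,0): S=82.3900. Δ = (V_up−V_dn)/(S_up−S_dn) = (0.0000−0.0000)/(87.3334−63.4403) = 0.0000. V = [p*·0.0000 + (1−p*)·0.0000]/1.04 = 0.0000. B = V − Δ·S = 0.0000.
(1,1): S=113.4200. Δ = (V_up−V_dn)/(S_up−S_dn) = (120.2252−0.0000)/(120.2252−87.3334) = 3.6552. V = [p*·120.2252 + (1−p*)·0.0000]/1.04 = 107.6287. B = V − Δ·S = -306.9410.
(0,0): S=107.0000. Δ = (V_up−V_dn)/(S_up−S_dn) = (107.6287−0.0000)/(113.4200−82.3900) = 3.4685. V = [p*·107.6287 + (1−p*)·0.0000]/1.04 = 96.3519. B = V − Δ·S = -274.7814.
The time-0 hedge costs 96.3519, which is the no-arbitrage price.

(0,0): Delta=3.4685 Bond=-274.7814
(1,0): Delta=0.0000 Bond=0.0000
(1,1): Delta=3.6552 Bond=-306.9410
V0=96.3519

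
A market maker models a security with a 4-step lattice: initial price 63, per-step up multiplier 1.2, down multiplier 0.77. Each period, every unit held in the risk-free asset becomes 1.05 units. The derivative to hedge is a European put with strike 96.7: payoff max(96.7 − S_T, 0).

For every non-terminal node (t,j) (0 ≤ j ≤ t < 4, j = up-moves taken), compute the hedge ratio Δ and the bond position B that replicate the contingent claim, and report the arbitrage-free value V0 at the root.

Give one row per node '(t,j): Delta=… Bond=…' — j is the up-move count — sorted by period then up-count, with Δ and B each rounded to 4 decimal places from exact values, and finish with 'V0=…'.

No-arbitrage ⇒ martingale measure with p* = (R−d)/(u−d) = 0.6512.
Terminal values V(4,·): V(4,0)=74.5536, V(4,1)=62.1861, V(4,2)=42.9121, V(4,3)=12.8747, V(4,4)=0.0000
Node (3,0) S=28.7616: V=(p*·62.1861+(1−p*)·74.5536)/1.05=63.3337; Δ=(62.1861−74.5536)/(34.5139−22.1464)=-1.0000; B=V−Δ·S=92.0952
Node (3,1) S=44.8232: V=(p*·42.9121+(1−p*)·62.1861)/1.05=47.2720; Δ=(42.9121−62.1861)/(53.7879−34.5139)=-1.0000; B=V−Δ·S=92.0952
Node (3,2) S=69.8544: V=(p*·12.8747+(1−p*)·42.9121)/1.05=22.2408; Δ=(12.8747−42.9121)/(83.8253−53.7879)=-1.0000; B=V−Δ·S=92.0952
Node (3,3) S=108.8640: V=(p*·0.0000+(1−p*)·12.8747)/1.05=4.2773; Δ=(0.0000−12.8747)/(130.6368−83.8253)=-0.2750; B=V−Δ·S=34.2185
Node (2,0) S=37.3527: V=(p*·47.2720+(1−p*)·63.3337)/1.05=50.3571; Δ=(47.2720−63.3337)/(44.8232−28.7616)=-1.0000; B=V−Δ·S=87.7098
Node (2,1) S=58.2120: V=(p*·22.2408+(1−p*)·47.2720)/1.05=29.4978; Δ=(22.2408−47.2720)/(69.8544−44.8232)=-1.0000; B=V−Δ·S=87.7098
Node (2,2) S=90.7200: V=(p*·4.2773+(1−p*)·22.2408)/1.05=10.0416; Δ=(4.2773−22.2408)/(108.8640−69.8544)=-0.4605; B=V−Δ·S=51.8172
Node (1,0) S=48.5100: V=(p*·29.4978+(1−p*)·50.3571)/1.05=35.0231; Δ=(29.4978−50.3571)/(58.2120−37.3527)=-1.0000; B=V−Δ·S=83.5331
Node (1,1) S=75.6000: V=(p*·10.0416+(1−p*)·29.4978)/1.05=16.0273; Δ=(10.0416−29.4978)/(90.7200−58.2120)=-0.5985; B=V−Δ·S=61.2742
Node (0,0) S=63.0000: V=(p*·16.0273+(1−p*)·35.0231)/1.05=21.5750; Δ=(16.0273−35.0231)/(75.6000−48.5100)=-0.7012; B=V−Δ·S=65.7513
Check: Δ(0,0)·S0 + B(0,0) = 21.5750 = V0.

(0,0): Delta=-0.7012 Bond=65.7513
(1,0): Delta=-1.0000 Bond=83.5331
(1,1): Delta=-0.5985 Bond=61.2742
(2,0): Delta=-1.0000 Bond=87.7098
(2,1): Delta=-1.0000 Bond=87.7098
(2,2): Delta=-0.4605 Bond=51.8172
(3,0): Delta=-1.0000 Bond=92.0952
(3,1): Delta=-1.0000 Bond=92.0952
(3,2): Delta=-1.0000 Bond=92.0952
(3,3): Delta=-0.2750 Bond=34.2185
V0=21.5750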